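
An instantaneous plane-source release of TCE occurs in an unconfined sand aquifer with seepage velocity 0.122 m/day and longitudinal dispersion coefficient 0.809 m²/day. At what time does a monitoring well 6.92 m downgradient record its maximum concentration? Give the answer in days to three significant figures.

For the 1D instantaneous-source solution, setting ∂C/∂t = 0 at fixed x gives v²t² + 2Dt − x² = 0, so t = (√(D² + v²x²) − D)/v².
√(D² + v²x²) = √(0.809² + 0.122² × 6.92²) = 1.169; v² = 0.014884.
t = (1.169 − 0.809)/0.014884 = 24.2 days (vs. the pure-advection estimate x/v = 56.7 d).

24.2 days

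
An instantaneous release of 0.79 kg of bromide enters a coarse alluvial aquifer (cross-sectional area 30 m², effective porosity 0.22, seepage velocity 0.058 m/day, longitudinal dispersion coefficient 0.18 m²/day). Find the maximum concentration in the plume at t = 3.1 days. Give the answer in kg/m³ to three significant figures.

The peak of an instantaneous 1D plume sits at x = vt; there the Gaussian factor is 1 and C_max = M/(n_e·A·√(4πDt)), where n_e·A is the pore area the mass is dissolved in.
√(4πDt) = √(4π × 0.18 × 3.1) = 2.648 m, so C_max = 0.79/(0.22 × 30 × 2.648) = 0.0452 kg/m³.

0.0452 kg/m³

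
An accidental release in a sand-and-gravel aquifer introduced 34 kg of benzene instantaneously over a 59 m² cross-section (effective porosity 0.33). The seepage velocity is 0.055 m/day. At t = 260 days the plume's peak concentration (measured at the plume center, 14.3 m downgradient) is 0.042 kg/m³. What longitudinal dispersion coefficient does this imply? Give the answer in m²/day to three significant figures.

At the plume center C_max = M/(n_e·A·√(4πDt)), so D = M²/(4πt·(n_e·A·C_max)²).
n_e·A·C_max = 0.33 × 59 × 0.042 = 0.8177 kg/m.
D = 34²/(4π × 260 × 0.8177²) = 0.529 m²/day.

0.529 m²/day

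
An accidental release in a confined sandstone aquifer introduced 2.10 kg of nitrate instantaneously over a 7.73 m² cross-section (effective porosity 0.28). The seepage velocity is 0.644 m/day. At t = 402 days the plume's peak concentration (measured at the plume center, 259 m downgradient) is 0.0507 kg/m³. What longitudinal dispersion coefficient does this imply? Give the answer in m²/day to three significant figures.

At the plume center C_max = M/(n_e·A·√(4πDt)), so D = M²/(4πt·(n_e·A·C_max)²).
n_e·A·C_max = 0.28 × 7.73 × 0.0507 = 0.1097 kg/m.
D = 2.10²/(4π × 402 × 0.1097²) = 0.0725 m²/day.

0.0725 m²/day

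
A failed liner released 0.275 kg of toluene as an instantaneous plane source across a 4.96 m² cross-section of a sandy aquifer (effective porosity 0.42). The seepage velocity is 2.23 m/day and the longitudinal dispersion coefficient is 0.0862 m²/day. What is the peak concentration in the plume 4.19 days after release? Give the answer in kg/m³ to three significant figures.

0.0620 kg/m³

The peak of an instantaneous 1D plume sits at x = vt; there the Gaussian factor is 1 and C_max = M/(n_e·A·√(4πDt)), where n_e·A is the pore area the mass is dissolved in.
√(4πDt) = √(4π × 0.0862 × 4.19) = 2.130 m, so C_max = 0.275/(0.42 × 4.96 × 2.130) = 0.0620 kg/m³.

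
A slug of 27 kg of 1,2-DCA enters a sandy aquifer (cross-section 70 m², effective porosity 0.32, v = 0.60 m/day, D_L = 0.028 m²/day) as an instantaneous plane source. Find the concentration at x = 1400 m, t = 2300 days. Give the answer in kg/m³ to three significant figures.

0.00897 kg/m³

For an instantaneous plane source, C(x,t) = M/(n_e·A·√(4πDt)) · exp(−(x−vt)²/(4Dt)), with n_e·A the pore (flow) area.
Plume center vt = 0.60 × 2300 = 1380 m, so the well at 1400 m is 20 m downgradient of the peak.
√(4πDt) = 28.45 m, giving peak height M/(n_e·A·√(4πDt)) = 27/(0.32 × 70 × 28.45) = 0.04237 kg/m³.
(x−vt)²/(4Dt) = (20)²/(4 × 0.028 × 2300) = 1.553; exp(−1.553) = 0.2116.
C = 0.04237 × 0.2116 = 0.00897 kg/m³.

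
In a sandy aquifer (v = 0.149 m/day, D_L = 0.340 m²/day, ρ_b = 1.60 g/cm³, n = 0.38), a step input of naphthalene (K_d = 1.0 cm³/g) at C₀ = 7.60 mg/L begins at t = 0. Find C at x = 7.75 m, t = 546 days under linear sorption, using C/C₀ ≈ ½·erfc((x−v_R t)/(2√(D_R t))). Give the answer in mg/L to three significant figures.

Retardation factor R = 1 + ρ_b·K_d/n = 1 + 1.60 × 1.0/0.38 = 5.211.
Sorption retards both mechanisms: v_R = v/R = 0.02859 m/day, D_R = D/R = 0.06525 m²/day.
v_R·t = 0.02859 × 546 = 15.61014 m; 2√(D_R t) = 11.94 m; argument = (7.75 − 15.61014)/11.94 = -0.6583.
C = C₀ × ½·erfc(-0.6583) = 7.60 × 0.8241 = 6.26 mg/L.

6.26 mg/L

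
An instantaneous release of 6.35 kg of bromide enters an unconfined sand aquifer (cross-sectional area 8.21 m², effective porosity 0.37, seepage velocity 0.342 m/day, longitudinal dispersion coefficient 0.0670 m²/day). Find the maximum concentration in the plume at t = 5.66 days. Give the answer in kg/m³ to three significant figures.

The peak of an instantaneous 1D plume sits at x = vt; there the Gaussian factor is 1 and C_max = M/(n_e·A·√(4πDt)), where n_e·A is the pore area the mass is dissolved in.
√(4πDt) = √(4π × 0.0670 × 5.66) = 2.183 m, so C_max = 6.35/(0.37 × 8.21 × 2.183) = 0.958 kg/m³.

0.958 kg/m³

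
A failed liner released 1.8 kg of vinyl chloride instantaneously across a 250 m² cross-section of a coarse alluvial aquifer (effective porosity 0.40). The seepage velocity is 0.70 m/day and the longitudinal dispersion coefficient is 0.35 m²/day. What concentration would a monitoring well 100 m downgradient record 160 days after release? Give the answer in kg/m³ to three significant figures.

For an instantaneous plane source, C(x,t) = M/(n_e·A·√(4πDt)) · exp(−(x−vt)²/(4Dt)), with n_e·A the pore (flow) area.
Plume center vt = 0.70 × 160 = 112 m, so the well at 100 m is 12 m upgradient of the peak.
√(4πDt) = 26.53 m, giving peak height M/(n_e·A·√(4πDt)) = 1.8/(0.40 × 250 × 26.53) = 0.0006785 kg/m³.
(x−vt)²/(4Dt) = (-12)²/(4 × 0.35 × 160) = 0.6429; exp(−0.6429) = 0.5258.
C = 0.0006785 × 0.5258 = 0.000357 kg/m³.

0.000357 kg/m³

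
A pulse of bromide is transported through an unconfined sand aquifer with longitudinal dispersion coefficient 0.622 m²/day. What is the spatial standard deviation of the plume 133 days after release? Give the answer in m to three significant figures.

Dispersive spreading gives a Gaussian with σ² = 2Dt; advection only shifts the center.
σ = √(2 × 0.622 × 133) = 12.9 m.

12.9 m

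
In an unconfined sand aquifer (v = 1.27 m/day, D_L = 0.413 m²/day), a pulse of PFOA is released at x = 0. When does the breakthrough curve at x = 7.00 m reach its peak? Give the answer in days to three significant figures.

For the 1D instantaneous-source solution, setting ∂C/∂t = 0 at fixed x gives v²t² + 2Dt − x² = 0, so t = (√(D² + v²x²) − D)/v².
√(D² + v²x²) = √(0.413² + 1.27² × 7.00²) = 8.900; v² = 1.6129.
t = (8.900 − 0.413)/1.6129 = 5.26 days (vs. the pure-advection estimate x/v = 5.51 d).

5.26 days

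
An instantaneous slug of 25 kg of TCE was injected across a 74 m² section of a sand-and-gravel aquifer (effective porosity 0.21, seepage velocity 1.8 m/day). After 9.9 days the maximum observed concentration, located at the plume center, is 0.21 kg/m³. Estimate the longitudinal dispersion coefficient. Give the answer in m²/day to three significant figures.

At the plume center C_max = M/(n_e·A·√(4πDt)), so D = M²/(4πt·(n_e·A·C_max)²).
n_e·A·C_max = 0.21 × 74 × 0.21 = 3.263 kg/m.
D = 25²/(4π × 9.9 × 3.263²) = 0.472 m²/day.

0.472 m²/day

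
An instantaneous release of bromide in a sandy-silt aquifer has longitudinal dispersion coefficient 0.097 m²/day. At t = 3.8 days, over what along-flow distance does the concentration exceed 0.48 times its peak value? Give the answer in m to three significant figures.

2.08 m

The plume is Gaussian with σ = √(2Dt) = √(2 × 0.097 × 3.8) = 0.8586 m.
C/C_peak = exp(−Δx²/(2σ²)) = 0.48 ⇒ Δx = σ·√(−2 ln 0.48) = 0.8586 × 1.212 = 1.041 m.
Width = 2Δx = 2.08 m.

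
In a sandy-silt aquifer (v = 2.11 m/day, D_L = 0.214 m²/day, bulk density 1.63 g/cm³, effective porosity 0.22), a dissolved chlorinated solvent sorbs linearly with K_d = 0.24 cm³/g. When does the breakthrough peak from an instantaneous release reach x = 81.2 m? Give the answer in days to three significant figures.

107 days

Retardation factor R = 1 + ρ_b·K_d/n = 1 + 1.63 × 0.24/0.22 = 2.778.
Sorption retards both mechanisms: v_R = v/R = 0.7595 m/day, D_R = D/R = 0.07703 m²/day.
Peak time from v_R²t² + 2D_R t − x² = 0: t = (√(D_R² + v_R²x²) − D_R)/v_R².
√(D_R² + v_R²x²) = √(0.07703² + 0.7595² × 81.2²) = 61.67; v_R² = 0.5768.
t = (61.67 − 0.07703)/0.5768 = 107 days.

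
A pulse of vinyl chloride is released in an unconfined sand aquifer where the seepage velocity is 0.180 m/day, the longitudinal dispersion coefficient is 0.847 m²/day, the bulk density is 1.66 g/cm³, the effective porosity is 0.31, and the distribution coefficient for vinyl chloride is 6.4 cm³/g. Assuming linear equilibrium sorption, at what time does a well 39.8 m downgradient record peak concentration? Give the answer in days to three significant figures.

6930 days

Retardation factor R = 1 + ρ_b·K_d/n = 1 + 1.66 × 6.4/0.31 = 35.27.
Sorption retards both mechanisms: v_R = v/R = 0.005103 m/day, D_R = D/R = 0.02401 m²/day.
Peak time from v_R²t² + 2D_R t − x² = 0: t = (√(D_R² + v_R²x²) − D_R)/v_R².
√(D_R² + v_R²x²) = √(0.02401² + 0.005103² × 39.8²) = 0.2045; v_R² = 2.604e-05.
t = (0.2045 − 0.02401)/2.604e-05 = 6930 days.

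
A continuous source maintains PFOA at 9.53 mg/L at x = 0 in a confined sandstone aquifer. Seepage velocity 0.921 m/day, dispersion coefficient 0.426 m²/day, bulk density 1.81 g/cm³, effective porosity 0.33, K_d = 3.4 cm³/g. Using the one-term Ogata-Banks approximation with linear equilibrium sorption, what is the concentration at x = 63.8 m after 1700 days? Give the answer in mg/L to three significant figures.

9.22 mg/L

Retardation factor R = 1 + ρ_b·K_d/n = 1 + 1.81 × 3.4/0.33 = 19.65.
Sorption retards both mechanisms: v_R = v/R = 0.04687 m/day, D_R = D/R = 0.02168 m²/day.
v_R·t = 0.04687 × 1700 = 79.679 m; 2√(D_R t) = 12.14 m; argument = (63.8 − 79.679)/12.14 = -1.308.
C = C₀ × ½·erfc(-1.308) = 9.53 × 0.9678 = 9.22 mg/L.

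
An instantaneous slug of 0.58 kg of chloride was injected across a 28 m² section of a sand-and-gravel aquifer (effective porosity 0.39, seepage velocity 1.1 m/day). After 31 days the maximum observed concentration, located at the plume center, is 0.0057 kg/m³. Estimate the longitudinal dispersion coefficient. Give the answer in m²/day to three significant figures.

At the plume center C_max = M/(n_e·A·√(4πDt)), so D = M²/(4πt·(n_e·A·C_max)²).
n_e·A·C_max = 0.39 × 28 × 0.0057 = 0.06224 kg/m.
D = 0.58²/(4π × 31 × 0.06224²) = 0.223 m²/day.

0.223 m²/day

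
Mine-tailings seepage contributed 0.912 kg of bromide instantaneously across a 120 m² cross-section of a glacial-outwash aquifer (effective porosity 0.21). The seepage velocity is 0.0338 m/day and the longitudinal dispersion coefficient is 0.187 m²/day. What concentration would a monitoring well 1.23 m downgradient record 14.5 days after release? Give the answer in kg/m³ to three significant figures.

0.00589 kg/m³

For an instantaneous plane source, C(x,t) = M/(n_e·A·√(4πDt)) · exp(−(x−vt)²/(4Dt)), with n_e·A the pore (flow) area.
Plume center vt = 0.0338 × 14.5 = 0.4901 m, so the well at 1.23 m is 0.7399 m downgradient of the peak.
√(4πDt) = 5.837 m, giving peak height M/(n_e·A·√(4πDt)) = 0.912/(0.21 × 120 × 5.837) = 0.006200 kg/m³.
(x−vt)²/(4Dt) = (0.7399)²/(4 × 0.187 × 14.5) = 0.05048; exp(−0.05048) = 0.9508.
C = 0.006200 × 0.9508 = 0.00589 kg/m³.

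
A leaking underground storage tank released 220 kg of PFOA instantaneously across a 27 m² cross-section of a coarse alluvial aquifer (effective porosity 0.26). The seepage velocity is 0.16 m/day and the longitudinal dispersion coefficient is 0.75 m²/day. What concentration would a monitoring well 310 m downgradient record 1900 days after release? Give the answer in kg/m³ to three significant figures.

0.233 kg/m³

For an instantaneous plane source, C(x,t) = M/(n_e·A·√(4πDt)) · exp(−(x−vt)²/(4Dt)), with n_e·A the pore (flow) area.
Plume center vt = 0.16 × 1900 = 304 m, so the well at 310 m is 6 m downgradient of the peak.
√(4πDt) = 133.8 m, giving peak height M/(n_e·A·√(4πDt)) = 220/(0.26 × 27 × 133.8) = 0.2342 kg/m³.
(x−vt)²/(4Dt) = (6)²/(4 × 0.75 × 1900) = 0.006316; exp(−0.006316) = 0.9937.
C = 0.2342 × 0.9937 = 0.233 kg/m³.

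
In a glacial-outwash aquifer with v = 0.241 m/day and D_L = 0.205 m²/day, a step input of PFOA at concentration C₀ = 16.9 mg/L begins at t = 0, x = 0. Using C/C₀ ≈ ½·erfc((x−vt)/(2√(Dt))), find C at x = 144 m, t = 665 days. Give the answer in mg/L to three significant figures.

For a continuous step input, C/C₀ ≈ ½·erfc((x−vt)/(2√(Dt))).
vt = 0.241 × 665 = 160.265 m and 2√(Dt) = 2√(0.205 × 665) = 23.35 m.
Argument (x−vt)/(2√(Dt)) = (144 − 160.265)/23.35 = -0.6966; ½·erfc(-0.6966) = 0.8377.
C = 16.9 × 0.8377 = 14.2 mg/L.

14.2 mg/L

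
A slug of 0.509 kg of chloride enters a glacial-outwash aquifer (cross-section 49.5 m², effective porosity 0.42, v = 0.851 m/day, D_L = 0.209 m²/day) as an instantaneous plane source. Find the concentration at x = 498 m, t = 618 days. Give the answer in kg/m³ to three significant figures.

For an instantaneous plane source, C(x,t) = M/(n_e·A·√(4πDt)) · exp(−(x−vt)²/(4Dt)), with n_e·A the pore (flow) area.
Plume center vt = 0.851 × 618 = 525.918 m, so the well at 498 m is 27.918 m upgradient of the peak.
√(4πDt) = 40.29 m, giving peak height M/(n_e·A·√(4πDt)) = 0.509/(0.42 × 49.5 × 40.29) = 0.0006077 kg/m³.
(x−vt)²/(4Dt) = (-27.918)²/(4 × 0.209 × 618) = 1.509; exp(−1.509) = 0.2211.
C = 0.0006077 × 0.2211 = 0.000134 kg/m³.

0.000134 kg/m³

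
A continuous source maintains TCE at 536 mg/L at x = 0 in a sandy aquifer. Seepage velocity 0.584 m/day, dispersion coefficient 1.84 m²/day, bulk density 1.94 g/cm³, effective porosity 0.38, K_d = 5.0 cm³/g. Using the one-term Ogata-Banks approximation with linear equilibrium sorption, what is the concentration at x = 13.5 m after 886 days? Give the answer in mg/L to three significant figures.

378 mg/L

Retardation factor R = 1 + ρ_b·K_d/n = 1 + 1.94 × 5.0/0.38 = 26.53.
Sorption retards both mechanisms: v_R = v/R = 0.02201 m/day, D_R = D/R = 0.06936 m²/day.
v_R·t = 0.02201 × 886 = 19.50086 m; 2√(D_R t) = 15.68 m; argument = (13.5 − 19.50086)/15.68 = -0.3827.
C = C₀ × ½·erfc(-0.3827) = 536 × 0.7058 = 378 mg/L.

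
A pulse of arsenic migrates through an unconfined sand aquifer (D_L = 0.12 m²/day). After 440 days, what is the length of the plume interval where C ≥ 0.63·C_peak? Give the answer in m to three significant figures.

19.8 m

The plume is Gaussian with σ = √(2Dt) = √(2 × 0.12 × 440) = 10.28 m.
C/C_peak = exp(−Δx²/(2σ²)) = 0.63 ⇒ Δx = σ·√(−2 ln 0.63) = 10.28 × 0.9613 = 9.882 m.
Width = 2Δx = 19.8 m.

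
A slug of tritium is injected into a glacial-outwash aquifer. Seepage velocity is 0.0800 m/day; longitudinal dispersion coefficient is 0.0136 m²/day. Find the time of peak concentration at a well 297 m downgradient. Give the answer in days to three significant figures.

For the 1D instantaneous-source solution, setting ∂C/∂t = 0 at fixed x gives v²t² + 2Dt − x² = 0, so t = (√(D² + v²x²) − D)/v².
√(D² + v²x²) = √(0.0136² + 0.0800² × 297²) = 23.76; v² = 0.0064.
t = (23.76 − 0.0136)/0.0064 = 3710 days (vs. the pure-advection estimate x/v = 3710 d).

3710 days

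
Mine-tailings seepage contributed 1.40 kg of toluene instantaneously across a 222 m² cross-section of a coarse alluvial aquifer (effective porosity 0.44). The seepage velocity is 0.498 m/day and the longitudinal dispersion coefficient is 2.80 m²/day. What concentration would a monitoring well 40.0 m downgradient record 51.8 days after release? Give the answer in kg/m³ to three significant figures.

0.000237 kg/m³

For an instantaneous plane source, C(x,t) = M/(n_e·A·√(4πDt)) · exp(−(x−vt)²/(4Dt)), with n_e·A the pore (flow) area.
Plume center vt = 0.498 × 51.8 = 25.7964 m, so the well at 40.0 m is 14.2036 m downgradient of the peak.
√(4πDt) = 42.69 m, giving peak height M/(n_e·A·√(4πDt)) = 1.40/(0.44 × 222 × 42.69) = 0.0003357 kg/m³.
(x−vt)²/(4Dt) = (14.2036)²/(4 × 2.80 × 51.8) = 0.3477; exp(−0.3477) = 0.7063.
C = 0.0003357 × 0.7063 = 0.000237 kg/m³.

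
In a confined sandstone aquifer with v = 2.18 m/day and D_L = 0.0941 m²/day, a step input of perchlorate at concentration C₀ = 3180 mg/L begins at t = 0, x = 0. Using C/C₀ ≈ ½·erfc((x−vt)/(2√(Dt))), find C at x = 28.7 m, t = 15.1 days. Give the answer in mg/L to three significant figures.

For a continuous step input, C/C₀ ≈ ½·erfc((x−vt)/(2√(Dt))).
vt = 2.18 × 15.1 = 32.918 m and 2√(Dt) = 2√(0.0941 × 15.1) = 2.384 m.
Argument (x−vt)/(2√(Dt)) = (28.7 − 32.918)/2.384 = -1.769; ½·erfc(-1.769) = 0.9938.
C = 3180 × 0.9938 = 3160 mg/L.

3160 mg/L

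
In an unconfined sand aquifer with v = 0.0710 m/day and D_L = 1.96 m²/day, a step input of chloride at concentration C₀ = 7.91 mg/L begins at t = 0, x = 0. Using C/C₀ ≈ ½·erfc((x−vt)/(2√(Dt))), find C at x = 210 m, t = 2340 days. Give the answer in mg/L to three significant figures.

2.56 mg/L

For a continuous step input, C/C₀ ≈ ½·erfc((x−vt)/(2√(Dt))).
vt = 0.0710 × 2340 = 166.14 m and 2√(Dt) = 2√(1.96 × 2340) = 135.4 m.
Argument (x−vt)/(2√(Dt)) = (210 − 166.14)/135.4 = 0.3239; ½·erfc(0.3239) = 0.3235.
C = 7.91 × 0.3235 = 2.56 mg/L.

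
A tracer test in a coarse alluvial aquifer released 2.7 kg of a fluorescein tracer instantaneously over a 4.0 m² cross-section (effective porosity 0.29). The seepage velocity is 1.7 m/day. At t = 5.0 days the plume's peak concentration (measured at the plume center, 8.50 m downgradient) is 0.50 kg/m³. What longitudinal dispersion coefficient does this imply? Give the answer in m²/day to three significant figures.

At the plume center C_max = M/(n_e·A·√(4πDt)), so D = M²/(4πt·(n_e·A·C_max)²).
n_e·A·C_max = 0.29 × 4.0 × 0.50 = 0.5800 kg/m.
D = 2.7²/(4π × 5.0 × 0.5800²) = 0.345 m²/day.

0.345 m²/day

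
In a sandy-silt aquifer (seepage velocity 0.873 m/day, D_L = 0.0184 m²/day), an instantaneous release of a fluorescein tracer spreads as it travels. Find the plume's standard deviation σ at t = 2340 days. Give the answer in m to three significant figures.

9.28 m

Dispersive spreading gives a Gaussian with σ² = 2Dt; advection only shifts the center.
σ = √(2 × 0.0184 × 2340) = 9.28 m.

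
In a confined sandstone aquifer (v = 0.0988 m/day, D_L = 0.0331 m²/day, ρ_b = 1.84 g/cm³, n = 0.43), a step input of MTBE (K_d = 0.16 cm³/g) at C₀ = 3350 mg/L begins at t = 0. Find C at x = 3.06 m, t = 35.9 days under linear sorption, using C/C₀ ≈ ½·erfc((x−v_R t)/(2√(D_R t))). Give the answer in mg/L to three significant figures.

Retardation factor R = 1 + ρ_b·K_d/n = 1 + 1.84 × 0.16/0.43 = 1.685.
Sorption retards both mechanisms: v_R = v/R = 0.05864 m/day, D_R = D/R = 0.01964 m²/day.
v_R·t = 0.05864 × 35.9 = 2.105176 m; 2√(D_R t) = 1.679 m; argument = (3.06 − 2.105176)/1.679 = 0.5687.
C = C₀ × ½·erfc(0.5687) = 3350 × 0.2106 = 706 mg/L.

706 mg/L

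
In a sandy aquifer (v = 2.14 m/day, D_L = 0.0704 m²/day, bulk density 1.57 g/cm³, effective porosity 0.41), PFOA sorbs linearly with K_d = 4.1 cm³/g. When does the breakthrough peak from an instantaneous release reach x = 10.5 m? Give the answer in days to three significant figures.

Retardation factor R = 1 + ρ_b·K_d/n = 1 + 1.57 × 4.1/0.41 = 16.70.
Sorption retards both mechanisms: v_R = v/R = 0.1281 m/day, D_R = D/R = 0.004216 m²/day.
Peak time from v_R²t² + 2D_R t − x² = 0: t = (√(D_R² + v_R²x²) − D_R)/v_R².
√(D_R² + v_R²x²) = √(0.004216² + 0.1281² × 10.5²) = 1.345; v_R² = 0.01641.
t = (1.345 − 0.004216)/0.01641 = 81.7 days.

81.7 days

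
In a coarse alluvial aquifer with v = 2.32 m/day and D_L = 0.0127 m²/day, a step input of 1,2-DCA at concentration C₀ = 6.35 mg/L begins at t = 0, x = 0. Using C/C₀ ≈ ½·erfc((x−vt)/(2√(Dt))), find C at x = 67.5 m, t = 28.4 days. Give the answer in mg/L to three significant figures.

For a continuous step input, C/C₀ ≈ ½·erfc((x−vt)/(2√(Dt))).
vt = 2.32 × 28.4 = 65.888 m and 2√(Dt) = 2√(0.0127 × 28.4) = 1.201 m.
Argument (x−vt)/(2√(Dt)) = (67.5 − 65.888)/1.201 = 1.342; ½·erfc(1.342) = 0.02886.
C = 6.35 × 0.02886 = 0.183 mg/L.

0.183 mg/L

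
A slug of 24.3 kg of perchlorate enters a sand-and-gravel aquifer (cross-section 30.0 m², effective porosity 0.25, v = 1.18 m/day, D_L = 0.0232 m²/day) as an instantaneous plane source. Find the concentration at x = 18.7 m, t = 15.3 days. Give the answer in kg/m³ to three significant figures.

1.14 kg/m³

For an instantaneous plane source, C(x,t) = M/(n_e·A·√(4πDt)) · exp(−(x−vt)²/(4Dt)), with n_e·A the pore (flow) area.
Plume center vt = 1.18 × 15.3 = 18.054 m, so the well at 18.7 m is 0.646 m downgradient of the peak.
√(4πDt) = 2.112 m, giving peak height M/(n_e·A·√(4πDt)) = 24.3/(0.25 × 30.0 × 2.112) = 1.534 kg/m³.
(x−vt)²/(4Dt) = (0.646)²/(4 × 0.0232 × 15.3) = 0.2939; exp(−0.2939) = 0.7454.
C = 1.534 × 0.7454 = 1.14 kg/m³.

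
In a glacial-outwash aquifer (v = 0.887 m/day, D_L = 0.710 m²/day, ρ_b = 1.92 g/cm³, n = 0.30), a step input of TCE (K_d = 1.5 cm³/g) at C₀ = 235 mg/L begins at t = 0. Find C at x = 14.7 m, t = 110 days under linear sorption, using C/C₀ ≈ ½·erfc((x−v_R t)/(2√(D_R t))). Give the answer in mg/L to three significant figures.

Retardation factor R = 1 + ρ_b·K_d/n = 1 + 1.92 × 1.5/0.30 = 10.60.
Sorption retards both mechanisms: v_R = v/R = 0.08368 m/day, D_R = D/R = 0.06698 m²/day.
v_R·t = 0.08368 × 110 = 9.2048 m; 2√(D_R t) = 5.429 m; argument = (14.7 − 9.2048)/5.429 = 1.012.
C = C₀ × ½·erfc(1.012) = 235 × 0.07619 = 17.9 mg/L.

17.9 mg/L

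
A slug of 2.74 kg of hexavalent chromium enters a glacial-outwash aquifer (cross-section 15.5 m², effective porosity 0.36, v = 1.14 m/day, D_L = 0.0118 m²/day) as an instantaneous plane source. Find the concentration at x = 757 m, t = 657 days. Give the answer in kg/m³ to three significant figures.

0.00625 kg/m³

For an instantaneous plane source, C(x,t) = M/(n_e·A·√(4πDt)) · exp(−(x−vt)²/(4Dt)), with n_e·A the pore (flow) area.
Plume center vt = 1.14 × 657 = 748.98 m, so the well at 757 m is 8.02 m downgradient of the peak.
√(4πDt) = 9.870 m, giving peak height M/(n_e·A·√(4πDt)) = 2.74/(0.36 × 15.5 × 9.870) = 0.04975 kg/m³.
(x−vt)²/(4Dt) = (8.02)²/(4 × 0.0118 × 657) = 2.074; exp(−2.074) = 0.1257.
C = 0.04975 × 0.1257 = 0.00625 kg/m³.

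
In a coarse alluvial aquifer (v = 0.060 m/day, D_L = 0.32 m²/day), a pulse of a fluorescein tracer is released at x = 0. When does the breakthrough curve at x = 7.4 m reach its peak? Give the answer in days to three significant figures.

63.1 days

For the 1D instantaneous-source solution, setting ∂C/∂t = 0 at fixed x gives v²t² + 2Dt − x² = 0, so t = (√(D² + v²x²) − D)/v².
√(D² + v²x²) = √(0.32² + 0.060² × 7.4²) = 0.5473; v² = 0.0036.
t = (0.5473 − 0.32)/0.0036 = 63.1 days (vs. the pure-advection estimate x/v = 123 d).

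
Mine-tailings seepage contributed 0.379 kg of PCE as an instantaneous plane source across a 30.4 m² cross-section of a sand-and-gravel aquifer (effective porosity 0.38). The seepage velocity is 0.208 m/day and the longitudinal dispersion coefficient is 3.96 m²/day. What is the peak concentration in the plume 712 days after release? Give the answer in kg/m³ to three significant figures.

0.000174 kg/m³

The peak of an instantaneous 1D plume sits at x = vt; there the Gaussian factor is 1 and C_max = M/(n_e·A·√(4πDt)), where n_e·A is the pore area the mass is dissolved in.
√(4πDt) = √(4π × 3.96 × 712) = 188.2 m, so C_max = 0.379/(0.38 × 30.4 × 188.2) = 0.000174 kg/m³.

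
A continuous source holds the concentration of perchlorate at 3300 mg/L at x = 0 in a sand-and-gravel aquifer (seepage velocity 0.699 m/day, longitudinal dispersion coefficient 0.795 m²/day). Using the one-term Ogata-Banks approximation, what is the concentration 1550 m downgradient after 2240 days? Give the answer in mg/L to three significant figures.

1990 mg/L

For a continuous step input, C/C₀ ≈ ½·erfc((x−vt)/(2√(Dt))).
vt = 0.699 × 2240 = 1565.76 m and 2√(Dt) = 2√(0.795 × 2240) = 84.40 m.
Argument (x−vt)/(2√(Dt)) = (1550 − 1565.76)/84.40 = -0.1867; ½·erfc(-0.1867) = 0.6041.
C = 3300 × 0.6041 = 1990 mg/L.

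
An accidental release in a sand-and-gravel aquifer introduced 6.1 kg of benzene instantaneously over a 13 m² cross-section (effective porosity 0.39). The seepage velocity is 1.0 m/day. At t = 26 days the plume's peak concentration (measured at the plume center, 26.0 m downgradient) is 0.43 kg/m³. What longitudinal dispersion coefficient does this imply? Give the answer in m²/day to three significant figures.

At the plume center C_max = M/(n_e·A·√(4πDt)), so D = M²/(4πt·(n_e·A·C_max)²).
n_e·A·C_max = 0.39 × 13 × 0.43 = 2.180 kg/m.
D = 6.1²/(4π × 26 × 2.180²) = 0.0240 m²/day.

0.0240 m²/day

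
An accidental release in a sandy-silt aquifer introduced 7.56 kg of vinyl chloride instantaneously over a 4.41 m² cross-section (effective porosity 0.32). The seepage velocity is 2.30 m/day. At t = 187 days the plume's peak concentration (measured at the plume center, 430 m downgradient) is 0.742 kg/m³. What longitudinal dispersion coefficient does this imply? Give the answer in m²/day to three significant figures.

At the plume center C_max = M/(n_e·A·√(4πDt)), so D = M²/(4πt·(n_e·A·C_max)²).
n_e·A·C_max = 0.32 × 4.41 × 0.742 = 1.047 kg/m.
D = 7.56²/(4π × 187 × 1.047²) = 0.0222 m²/day.

0.0222 m²/day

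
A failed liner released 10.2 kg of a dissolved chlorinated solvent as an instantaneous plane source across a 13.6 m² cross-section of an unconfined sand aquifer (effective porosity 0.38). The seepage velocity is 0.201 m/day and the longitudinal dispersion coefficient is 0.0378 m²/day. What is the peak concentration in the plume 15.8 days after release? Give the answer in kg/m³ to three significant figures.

0.720 kg/m³

The peak of an instantaneous 1D plume sits at x = vt; there the Gaussian factor is 1 and C_max = M/(n_e·A·√(4πDt)), where n_e·A is the pore area the mass is dissolved in.
√(4πDt) = √(4π × 0.0378 × 15.8) = 2.740 m, so C_max = 10.2/(0.38 × 13.6 × 2.740) = 0.720 kg/m³.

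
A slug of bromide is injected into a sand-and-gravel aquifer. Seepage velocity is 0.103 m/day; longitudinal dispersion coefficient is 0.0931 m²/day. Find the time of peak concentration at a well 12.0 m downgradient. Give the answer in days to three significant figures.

108 days

For the 1D instantaneous-source solution, setting ∂C/∂t = 0 at fixed x gives v²t² + 2Dt − x² = 0, so t = (√(D² + v²x²) − D)/v².
√(D² + v²x²) = √(0.0931² + 0.103² × 12.0²) = 1.240; v² = 0.010609.
t = (1.240 − 0.0931)/0.010609 = 108 days (vs. the pure-advection estimate x/v = 117 d).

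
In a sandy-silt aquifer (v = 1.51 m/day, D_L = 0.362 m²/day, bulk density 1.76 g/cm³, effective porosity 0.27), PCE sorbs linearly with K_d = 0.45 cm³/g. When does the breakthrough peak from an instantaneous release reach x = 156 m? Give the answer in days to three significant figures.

Retardation factor R = 1 + ρ_b·K_d/n = 1 + 1.76 × 0.45/0.27 = 3.933.
Sorption retards both mechanisms: v_R = v/R = 0.3839 m/day, D_R = D/R = 0.09204 m²/day.
Peak time from v_R²t² + 2D_R t − x² = 0: t = (√(D_R² + v_R²x²) − D_R)/v_R².
√(D_R² + v_R²x²) = √(0.09204² + 0.3839² × 156²) = 59.89; v_R² = 0.1474.
t = (59.89 − 0.09204)/0.1474 = 406 days.

406 days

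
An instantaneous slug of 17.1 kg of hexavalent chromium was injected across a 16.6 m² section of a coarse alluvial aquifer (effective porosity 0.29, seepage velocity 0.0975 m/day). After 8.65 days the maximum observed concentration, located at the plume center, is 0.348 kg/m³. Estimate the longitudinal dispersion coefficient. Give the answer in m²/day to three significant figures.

0.959 m²/day

At the plume center C_max = M/(n_e·A·√(4πDt)), so D = M²/(4πt·(n_e·A·C_max)²).
n_e·A·C_max = 0.29 × 16.6 × 0.348 = 1.675 kg/m.
D = 17.1²/(4π × 8.65 × 1.675²) = 0.959 m²/day.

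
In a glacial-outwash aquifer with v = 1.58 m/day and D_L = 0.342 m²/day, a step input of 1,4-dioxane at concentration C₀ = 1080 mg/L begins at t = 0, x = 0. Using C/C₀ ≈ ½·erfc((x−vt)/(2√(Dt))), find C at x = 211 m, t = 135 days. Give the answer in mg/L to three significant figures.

For a continuous step input, C/C₀ ≈ ½·erfc((x−vt)/(2√(Dt))).
vt = 1.58 × 135 = 213.3 m and 2√(Dt) = 2√(0.342 × 135) = 13.59 m.
Argument (x−vt)/(2√(Dt)) = (211 − 213.3)/13.59 = -0.1692; ½·erfc(-0.1692) = 0.5946.
C = 1080 × 0.5946 = 642 mg/L.

642 mg/L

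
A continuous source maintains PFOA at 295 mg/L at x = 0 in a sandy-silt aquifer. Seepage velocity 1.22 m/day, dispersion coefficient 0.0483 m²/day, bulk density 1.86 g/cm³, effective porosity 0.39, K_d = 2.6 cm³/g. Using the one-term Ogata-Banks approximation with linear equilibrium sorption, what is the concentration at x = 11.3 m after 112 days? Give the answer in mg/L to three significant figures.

Retardation factor R = 1 + ρ_b·K_d/n = 1 + 1.86 × 2.6/0.39 = 13.40.
Sorption retards both mechanisms: v_R = v/R = 0.09104 m/day, D_R = D/R = 0.003604 m²/day.
v_R·t = 0.09104 × 112 = 10.19648 m; 2√(D_R t) = 1.271 m; argument = (11.3 − 10.19648)/1.271 = 0.8682.
C = C₀ × ½·erfc(0.8682) = 295 × 0.1098 = 32.4 mg/L.

32.4 mg/L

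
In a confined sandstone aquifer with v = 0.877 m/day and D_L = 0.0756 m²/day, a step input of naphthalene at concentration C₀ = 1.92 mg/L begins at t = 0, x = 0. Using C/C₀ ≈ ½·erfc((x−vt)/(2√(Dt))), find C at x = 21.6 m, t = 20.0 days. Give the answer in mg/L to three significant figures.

0.0188 mg/L

For a continuous step input, C/C₀ ≈ ½·erfc((x−vt)/(2√(Dt))).
vt = 0.877 × 20.0 = 17.54 m and 2√(Dt) = 2√(0.0756 × 20.0) = 2.459 m.
Argument (x−vt)/(2√(Dt)) = (21.6 − 17.54)/2.459 = 1.651; ½·erfc(1.651) = 0.009775.
C = 1.92 × 0.009775 = 0.0188 mg/L.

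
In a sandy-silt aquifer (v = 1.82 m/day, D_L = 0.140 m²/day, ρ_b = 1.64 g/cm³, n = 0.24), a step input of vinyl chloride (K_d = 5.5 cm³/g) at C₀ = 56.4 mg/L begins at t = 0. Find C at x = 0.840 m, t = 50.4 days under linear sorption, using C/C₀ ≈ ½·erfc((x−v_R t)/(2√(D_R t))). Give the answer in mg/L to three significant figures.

56.1 mg/L

Retardation factor R = 1 + ρ_b·K_d/n = 1 + 1.64 × 5.5/0.24 = 38.58.
Sorption retards both mechanisms: v_R = v/R = 0.04717 m/day, D_R = D/R = 0.003629 m²/day.
v_R·t = 0.04717 × 50.4 = 2.377368 m; 2√(D_R t) = 0.8553 m; argument = (0.840 − 2.377368)/0.8553 = -1.797.
C = C₀ × ½·erfc(-1.797) = 56.4 × 0.9945 = 56.1 mg/L.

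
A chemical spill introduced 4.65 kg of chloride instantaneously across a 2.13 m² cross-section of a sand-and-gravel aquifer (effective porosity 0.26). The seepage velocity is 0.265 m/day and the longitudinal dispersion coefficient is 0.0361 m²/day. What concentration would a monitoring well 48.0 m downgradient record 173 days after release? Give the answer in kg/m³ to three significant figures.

For an instantaneous plane source, C(x,t) = M/(n_e·A·√(4πDt)) · exp(−(x−vt)²/(4Dt)), with n_e·A the pore (flow) area.
Plume center vt = 0.265 × 173 = 45.845 m, so the well at 48.0 m is 2.155 m downgradient of the peak.
√(4πDt) = 8.859 m, giving peak height M/(n_e·A·√(4πDt)) = 4.65/(0.26 × 2.13 × 8.859) = 0.9478 kg/m³.
(x−vt)²/(4Dt) = (2.155)²/(4 × 0.0361 × 173) = 0.1859; exp(−0.1859) = 0.8304.
C = 0.9478 × 0.8304 = 0.787 kg/m³.

0.787 kg/m³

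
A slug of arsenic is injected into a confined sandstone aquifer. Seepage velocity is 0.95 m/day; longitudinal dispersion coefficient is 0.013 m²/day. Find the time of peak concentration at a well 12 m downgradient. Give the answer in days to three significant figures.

12.6 days

For the 1D instantaneous-source solution, setting ∂C/∂t = 0 at fixed x gives v²t² + 2Dt − x² = 0, so t = (√(D² + v²x²) − D)/v².
√(D² + v²x²) = √(0.013² + 0.95² × 12²) = 11.40; v² = 0.9025.
t = (11.40 − 0.013)/0.9025 = 12.6 days (vs. the pure-advection estimate x/v = 12.6 d).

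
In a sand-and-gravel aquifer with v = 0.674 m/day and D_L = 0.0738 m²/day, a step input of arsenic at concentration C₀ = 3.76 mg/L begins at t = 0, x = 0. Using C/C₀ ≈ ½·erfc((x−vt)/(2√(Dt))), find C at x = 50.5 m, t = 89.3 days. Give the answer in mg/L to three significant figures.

For a continuous step input, C/C₀ ≈ ½·erfc((x−vt)/(2√(Dt))).
vt = 0.674 × 89.3 = 60.1882 m and 2√(Dt) = 2√(0.0738 × 89.3) = 5.134 m.
Argument (x−vt)/(2√(Dt)) = (50.5 − 60.1882)/5.134 = -1.887; ½·erfc(-1.887) = 0.9962.
C = 3.76 × 0.9962 = 3.75 mg/L.

3.75 mg/L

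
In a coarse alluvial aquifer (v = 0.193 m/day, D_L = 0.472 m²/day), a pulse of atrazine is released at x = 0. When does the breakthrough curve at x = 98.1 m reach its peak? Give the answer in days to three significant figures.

For the 1D instantaneous-source solution, setting ∂C/∂t = 0 at fixed x gives v²t² + 2Dt − x² = 0, so t = (√(D² + v²x²) − D)/v².
√(D² + v²x²) = √(0.472² + 0.193² × 98.1²) = 18.94; v² = 0.037249.
t = (18.94 − 0.472)/0.037249 = 496 days (vs. the pure-advection estimate x/v = 508 d).

496 days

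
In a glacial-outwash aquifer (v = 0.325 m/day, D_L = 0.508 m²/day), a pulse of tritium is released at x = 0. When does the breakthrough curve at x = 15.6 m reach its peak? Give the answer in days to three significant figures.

For the 1D instantaneous-source solution, setting ∂C/∂t = 0 at fixed x gives v²t² + 2Dt − x² = 0, so t = (√(D² + v²x²) − D)/v².
√(D² + v²x²) = √(0.508² + 0.325² × 15.6²) = 5.095; v² = 0.105625.
t = (5.095 − 0.508)/0.105625 = 43.4 days (vs. the pure-advection estimate x/v = 48.0 d).

43.4 days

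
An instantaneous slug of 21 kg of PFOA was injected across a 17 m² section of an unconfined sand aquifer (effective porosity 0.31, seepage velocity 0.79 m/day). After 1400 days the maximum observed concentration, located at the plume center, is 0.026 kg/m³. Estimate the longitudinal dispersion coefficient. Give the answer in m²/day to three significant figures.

1.34 m²/day

At the plume center C_max = M/(n_e·A·√(4πDt)), so D = M²/(4πt·(n_e·A·C_max)²).
n_e·A·C_max = 0.31 × 17 × 0.026 = 0.1370 kg/m.
D = 21²/(4π × 1400 × 0.1370²) = 1.34 m²/day.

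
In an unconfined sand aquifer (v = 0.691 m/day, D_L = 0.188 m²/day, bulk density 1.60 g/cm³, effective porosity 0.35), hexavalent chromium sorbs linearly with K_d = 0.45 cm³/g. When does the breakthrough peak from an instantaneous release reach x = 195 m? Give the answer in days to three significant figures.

862 days

Retardation factor R = 1 + ρ_b·K_d/n = 1 + 1.60 × 0.45/0.35 = 3.057.
Sorption retards both mechanisms: v_R = v/R = 0.2260 m/day, D_R = D/R = 0.06150 m²/day.
Peak time from v_R²t² + 2D_R t − x² = 0: t = (√(D_R² + v_R²x²) − D_R)/v_R².
√(D_R² + v_R²x²) = √(0.06150² + 0.2260² × 195²) = 44.07; v_R² = 0.05108.
t = (44.07 − 0.06150)/0.05108 = 862 days.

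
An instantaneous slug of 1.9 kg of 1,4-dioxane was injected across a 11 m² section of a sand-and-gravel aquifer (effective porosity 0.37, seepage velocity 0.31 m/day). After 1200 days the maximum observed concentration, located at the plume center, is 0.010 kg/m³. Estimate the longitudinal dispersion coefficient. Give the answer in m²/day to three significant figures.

0.145 m²/day

At the plume center C_max = M/(n_e·A·√(4πDt)), so D = M²/(4πt·(n_e·A·C_max)²).
n_e·A·C_max = 0.37 × 11 × 0.010 = 0.04070 kg/m.
D = 1.9²/(4π × 1200 × 0.04070²) = 0.145 m²/day.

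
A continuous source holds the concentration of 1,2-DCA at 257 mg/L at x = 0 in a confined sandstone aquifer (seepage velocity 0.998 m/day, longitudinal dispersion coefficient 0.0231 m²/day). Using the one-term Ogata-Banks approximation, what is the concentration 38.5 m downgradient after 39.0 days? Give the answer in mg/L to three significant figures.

For a continuous step input, C/C₀ ≈ ½·erfc((x−vt)/(2√(Dt))).
vt = 0.998 × 39.0 = 38.922 m and 2√(Dt) = 2√(0.0231 × 39.0) = 1.898 m.
Argument (x−vt)/(2√(Dt)) = (38.5 − 38.922)/1.898 = -0.2223; ½·erfc(-0.2223) = 0.6234.
C = 257 × 0.6234 = 160 mg/L.

160 mg/L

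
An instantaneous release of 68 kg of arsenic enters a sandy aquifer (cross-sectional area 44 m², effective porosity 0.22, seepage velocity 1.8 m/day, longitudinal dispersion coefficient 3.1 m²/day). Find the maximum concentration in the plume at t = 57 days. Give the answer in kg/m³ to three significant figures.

The peak of an instantaneous 1D plume sits at x = vt; there the Gaussian factor is 1 and C_max = M/(n_e·A·√(4πDt)), where n_e·A is the pore area the mass is dissolved in.
√(4πDt) = √(4π × 3.1 × 57) = 47.12 m, so C_max = 68/(0.22 × 44 × 47.12) = 0.149 kg/m³.

0.149 kg/m³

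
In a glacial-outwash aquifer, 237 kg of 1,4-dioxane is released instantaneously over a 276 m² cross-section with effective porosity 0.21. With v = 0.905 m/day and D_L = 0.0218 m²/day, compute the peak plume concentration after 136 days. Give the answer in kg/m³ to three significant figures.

The peak of an instantaneous 1D plume sits at x = vt; there the Gaussian factor is 1 and C_max = M/(n_e·A·√(4πDt)), where n_e·A is the pore area the mass is dissolved in.
√(4πDt) = √(4π × 0.0218 × 136) = 6.104 m, so C_max = 237/(0.21 × 276 × 6.104) = 0.670 kg/m³.

0.670 kg/m³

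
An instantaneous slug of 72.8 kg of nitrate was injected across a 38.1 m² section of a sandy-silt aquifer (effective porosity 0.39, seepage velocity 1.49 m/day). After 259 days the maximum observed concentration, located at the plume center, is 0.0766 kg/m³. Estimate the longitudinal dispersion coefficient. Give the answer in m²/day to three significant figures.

At the plume center C_max = M/(n_e·A·√(4πDt)), so D = M²/(4πt·(n_e·A·C_max)²).
n_e·A·C_max = 0.39 × 38.1 × 0.0766 = 1.138 kg/m.
D = 72.8²/(4π × 259 × 1.138²) = 1.26 m²/day.

1.26 m²/day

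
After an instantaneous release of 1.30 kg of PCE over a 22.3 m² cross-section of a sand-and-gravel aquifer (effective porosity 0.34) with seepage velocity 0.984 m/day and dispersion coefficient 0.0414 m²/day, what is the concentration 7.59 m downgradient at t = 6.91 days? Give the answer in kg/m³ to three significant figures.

0.0524 kg/m³

For an instantaneous plane source, C(x,t) = M/(n_e·A·√(4πDt)) · exp(−(x−vt)²/(4Dt)), with n_e·A the pore (flow) area.
Plume center vt = 0.984 × 6.91 = 6.79944 m, so the well at 7.59 m is 0.79056 m downgradient of the peak.
√(4πDt) = 1.896 m, giving peak height M/(n_e·A·√(4πDt)) = 1.30/(0.34 × 22.3 × 1.896) = 0.09043 kg/m³.
(x−vt)²/(4Dt) = (0.79056)²/(4 × 0.0414 × 6.91) = 0.5462; exp(−0.5462) = 0.5791.
C = 0.09043 × 0.5791 = 0.0524 kg/m³.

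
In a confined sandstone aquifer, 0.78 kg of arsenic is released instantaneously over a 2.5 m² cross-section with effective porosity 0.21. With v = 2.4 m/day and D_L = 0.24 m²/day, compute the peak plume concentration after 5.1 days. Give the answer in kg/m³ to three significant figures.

The peak of an instantaneous 1D plume sits at x = vt; there the Gaussian factor is 1 and C_max = M/(n_e·A·√(4πDt)), where n_e·A is the pore area the mass is dissolved in.
√(4πDt) = √(4π × 0.24 × 5.1) = 3.922 m, so C_max = 0.78/(0.21 × 2.5 × 3.922) = 0.379 kg/m³.

0.379 kg/m³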